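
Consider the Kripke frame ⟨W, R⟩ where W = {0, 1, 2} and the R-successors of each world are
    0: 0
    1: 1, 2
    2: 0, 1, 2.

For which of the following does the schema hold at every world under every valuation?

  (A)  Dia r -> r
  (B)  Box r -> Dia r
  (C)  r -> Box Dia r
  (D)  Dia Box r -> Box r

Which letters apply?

R is not symmetric: 2 R 0 but not 0 R 2.
R is not euclidean: 2 R 0 and 2 R 1 but not 0 R 1.
R is serial: every world has an R-successor.
R is not a subset of the identity: 1 R 2 with 1 ≠ 2.
(A) Dia r -> r is the converse of T; it holds exactly when R ⊆ identity. Here R ⊄ identity — not valid.
(B) Box r -> Dia r is axiom D; it is valid on a frame exactly when R is serial. R is serial, so valid.
(C) r -> Box Dia r is axiom B; it is valid on a frame exactly when R is symmetric. R is not symmetric, so not valid.
(D) the dual of axiom 5: valid iff R is euclidean. R is not euclidean — not valid.

B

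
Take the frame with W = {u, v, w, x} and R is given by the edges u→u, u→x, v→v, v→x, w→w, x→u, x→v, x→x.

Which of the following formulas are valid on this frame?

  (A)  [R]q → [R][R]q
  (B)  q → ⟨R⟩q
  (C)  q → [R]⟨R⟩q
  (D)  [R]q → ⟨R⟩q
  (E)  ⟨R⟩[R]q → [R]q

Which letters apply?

R is reflexive: each world relates to itself.
R is symmetric: every R-edge is matched by its reverse.
R is not transitive: u R x and x R v but not u R v.
R is not euclidean: x R u and x R v but not u R v.
R is serial: every world has an R-successor.
(A) [R]q → [R][R]q is axiom 4, which corresponds to transitivity. R is not transitive — not valid.
(B) the dual of axiom T: valid iff R is reflexive. R is reflexive — valid.
(C) axiom B: valid iff R is symmetric. R is symmetric — valid.
(D) axiom D: valid iff R is serial. R is serial — valid.
(E) ⟨R⟩[R]q → [R]q is the dual of axiom 5, which corresponds to the euclidean property. R is not euclidean — not valid.

B, C, D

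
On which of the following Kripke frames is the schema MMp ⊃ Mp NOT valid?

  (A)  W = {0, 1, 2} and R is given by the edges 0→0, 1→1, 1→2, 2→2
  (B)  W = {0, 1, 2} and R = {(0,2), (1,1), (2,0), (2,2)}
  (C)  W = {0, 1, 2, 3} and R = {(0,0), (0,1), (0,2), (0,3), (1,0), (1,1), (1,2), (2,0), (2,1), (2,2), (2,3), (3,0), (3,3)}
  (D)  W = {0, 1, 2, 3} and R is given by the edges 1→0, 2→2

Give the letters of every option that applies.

The schema MMp ⊃ Mp is the dual of axiom 4; it is valid on a frame iff R is transitive.
(A) R is transitive (R is closed under composition), so the schema is valid here.
(B) R is not transitive (0 R 2 and 2 R 0 but not 0 R 0), so the schema fails here.
(C) R is not transitive (1 R 0 and 0 R 3 but not 1 R 3), so the schema fails here.
(D) R is transitive (R is closed under composition), so the schema is valid here.

B, C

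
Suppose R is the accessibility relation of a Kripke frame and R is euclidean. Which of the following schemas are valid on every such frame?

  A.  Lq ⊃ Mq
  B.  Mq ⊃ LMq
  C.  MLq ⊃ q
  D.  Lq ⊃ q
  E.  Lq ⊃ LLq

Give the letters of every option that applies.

B

(A) Lq ⊃ Mq is axiom D, which corresponds to seriality. Such an R need not be serial — not valid.
(B) Mq ⊃ LMq is axiom 5, which corresponds to the euclidean property. Every such R is euclidean — valid.
(C) MLq ⊃ q is the dual of axiom B; it is valid on a frame exactly when R is symmetric. Such an R need not be symmetric, so not valid.
(D) Lq ⊃ q is axiom T, which corresponds to reflexivity. Such an R need not be reflexive — not valid.
(E) Lq ⊃ LLq (axiom 4) characterises the transitive frames. Such an R need not be transitive — not valid.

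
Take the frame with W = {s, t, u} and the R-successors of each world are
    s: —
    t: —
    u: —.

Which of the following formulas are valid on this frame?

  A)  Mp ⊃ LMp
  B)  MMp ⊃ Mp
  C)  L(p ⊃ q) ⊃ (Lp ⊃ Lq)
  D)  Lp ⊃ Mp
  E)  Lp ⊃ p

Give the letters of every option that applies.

R is not reflexive: not s R s.
R is transitive: R is closed under composition.
R is euclidean: any two R-successors of the same world are R-related.
R is not serial: s has no R-successor.
(A) Mp ⊃ LMp (axiom 5) characterises the euclidean frames. R is euclidean — valid.
(B) the dual of axiom 4: valid iff R is transitive. R is transitive — valid.
(C) this is just K, valid on every normal frame.
(D) Lp ⊃ Mp is axiom D; it is valid on a frame exactly when R is serial. R is not serial, so not valid.
(E) Lp ⊃ p is axiom T; it is valid on a frame exactly when R is reflexive. R is not reflexive, so not valid.

A, B, C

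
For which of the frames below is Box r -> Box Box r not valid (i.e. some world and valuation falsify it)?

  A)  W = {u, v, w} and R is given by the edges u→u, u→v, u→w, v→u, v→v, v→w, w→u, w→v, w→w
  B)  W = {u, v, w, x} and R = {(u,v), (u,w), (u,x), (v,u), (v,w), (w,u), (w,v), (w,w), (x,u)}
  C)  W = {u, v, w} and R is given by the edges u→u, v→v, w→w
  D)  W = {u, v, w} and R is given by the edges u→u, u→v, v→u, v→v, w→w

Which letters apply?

The schema Box r -> Box Box r is axiom 4; it is valid on a frame iff R is transitive.
(A) R is transitive (R is closed under composition), so the schema is valid here.
(B) R is not transitive (u R v and v R u but not u R u), so the schema fails here.
(C) R is transitive (R is closed under composition), so the schema is valid here.
(D) R is transitive (R is closed under composition), so the schema is valid here.

B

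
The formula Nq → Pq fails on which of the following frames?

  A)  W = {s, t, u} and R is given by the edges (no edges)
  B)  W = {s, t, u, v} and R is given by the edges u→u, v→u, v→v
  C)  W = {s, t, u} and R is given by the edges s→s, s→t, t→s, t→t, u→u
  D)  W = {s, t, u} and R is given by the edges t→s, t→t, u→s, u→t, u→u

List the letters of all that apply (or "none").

The schema Nq → Pq is axiom D; it is valid on a frame iff R is serial.
(A) R is not serial (s has no R-successor), so the schema fails here.
(B) R is not serial (s has no R-successor), so the schema fails here.
(C) R is serial (every world has an R-successor), so the schema is valid here.
(D) R is not serial (s has no R-successor), so the schema fails here.

A, B, D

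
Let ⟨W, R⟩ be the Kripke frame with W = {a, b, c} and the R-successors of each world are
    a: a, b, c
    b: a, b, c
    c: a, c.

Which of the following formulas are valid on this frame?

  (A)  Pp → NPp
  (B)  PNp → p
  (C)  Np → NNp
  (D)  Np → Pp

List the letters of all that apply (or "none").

R is not symmetric: b R c but not c R b.
R is not transitive: c R a and a R b but not c R b.
R is not euclidean: a R c and a R b but not c R b.
R is serial: every world has an R-successor.
(A) Pp → NPp is axiom 5, which corresponds to the euclidean property. R is not euclidean — not valid.
(B) PNp → p (the dual of axiom B) characterises the symmetric frames. R is not symmetric — not valid.
(C) Np → NNp (axiom 4) characterises the transitive frames. R is not transitive — not valid.
(D) Np → Pp is axiom D; it is valid on a frame exactly when R is serial. R is serial, so valid.

D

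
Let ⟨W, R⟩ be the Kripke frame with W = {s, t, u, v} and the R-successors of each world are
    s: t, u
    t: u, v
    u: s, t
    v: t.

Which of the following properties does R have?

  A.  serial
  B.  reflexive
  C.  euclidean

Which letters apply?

A

(A) serial: every world has an R-successor.
(B) not reflexive: not s R s.
(C) not euclidean: t R u and t R v but not u R v.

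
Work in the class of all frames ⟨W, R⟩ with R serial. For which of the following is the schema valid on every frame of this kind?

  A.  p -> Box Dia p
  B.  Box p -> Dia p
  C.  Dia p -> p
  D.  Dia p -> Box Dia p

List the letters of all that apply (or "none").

B

(A) p -> Box Dia p (axiom B) characterises the symmetric frames. Such an R need not be symmetric — not valid.
(B) Box p -> Dia p (axiom D) characterises the serial frames. Every such R is serial — valid.
(C) Dia p -> p is valid only on frames where every R-edge is a self-loop. Such an R need not be a subset of the identity — not valid.
(D) Dia p -> Box Dia p is axiom 5; it is valid on a frame exactly when R is euclidean. Such an R need not be euclidean, so not valid.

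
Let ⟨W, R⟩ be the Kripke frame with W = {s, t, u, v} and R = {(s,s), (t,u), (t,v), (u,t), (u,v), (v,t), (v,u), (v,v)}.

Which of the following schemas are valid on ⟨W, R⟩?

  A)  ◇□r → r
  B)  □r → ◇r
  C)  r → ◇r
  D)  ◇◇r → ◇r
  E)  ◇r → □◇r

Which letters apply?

A, B

R is not reflexive: not t R t.
R is symmetric: every R-edge is matched by its reverse.
R is not transitive: t R u and u R t but not t R t.
R is not euclidean: t R u and t R u but not u R u.
R is serial: every world has an R-successor.
(A) ◇□r → r is the dual of axiom B, which corresponds to symmetry. R is symmetric — valid.
(B) □r → ◇r is axiom D, which corresponds to seriality. R is serial — valid.
(C) the dual of axiom T: valid iff R is reflexive. R is not reflexive — not valid.
(D) ◇◇r → ◇r is the dual of axiom 4; it is valid on a frame exactly when R is transitive. R is not transitive, so not valid.
(E) axiom 5: valid iff R is euclidean. R is not euclidean — not valid.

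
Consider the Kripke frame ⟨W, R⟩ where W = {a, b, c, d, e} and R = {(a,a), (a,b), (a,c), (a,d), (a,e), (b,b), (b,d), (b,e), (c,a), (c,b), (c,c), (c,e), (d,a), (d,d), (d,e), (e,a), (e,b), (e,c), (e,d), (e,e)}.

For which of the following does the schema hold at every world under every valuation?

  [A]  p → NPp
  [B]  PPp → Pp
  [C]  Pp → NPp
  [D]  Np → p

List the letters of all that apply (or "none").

D

R is reflexive: each world relates to itself.
R is not symmetric: a R b but not b R a.
R is not transitive: b R d and d R a but not b R a.
R is not euclidean: a R b and a R a but not b R a.
(A) p → NPp is axiom B; it is valid on a frame exactly when R is symmetric. R is not symmetric, so not valid.
(B) PPp → Pp is the dual of axiom 4, which corresponds to transitivity. R is not transitive — not valid.
(C) Pp → NPp (axiom 5) characterises the euclidean frames. R is not euclidean — not valid.
(D) Np → p is axiom T, which corresponds to reflexivity. R is reflexive — valid.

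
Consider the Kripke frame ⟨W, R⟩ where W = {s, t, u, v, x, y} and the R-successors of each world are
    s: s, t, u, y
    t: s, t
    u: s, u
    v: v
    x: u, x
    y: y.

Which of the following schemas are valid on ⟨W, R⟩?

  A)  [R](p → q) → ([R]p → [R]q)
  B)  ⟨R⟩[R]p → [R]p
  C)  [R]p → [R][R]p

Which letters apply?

R is not transitive: t R s and s R u but not t R u.
R is not euclidean: s R t and s R u but not t R u.
(A) this is just K, valid on every normal frame.
(B) ⟨R⟩[R]p → [R]p is the dual of axiom 5; it is valid on a frame exactly when R is euclidean. R is not euclidean, so not valid.
(C) axiom 4: valid iff R is transitive. R is not transitive — not valid.

A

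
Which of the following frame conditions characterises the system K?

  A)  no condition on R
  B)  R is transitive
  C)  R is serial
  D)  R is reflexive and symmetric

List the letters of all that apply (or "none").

(A) K is sound and complete for exactly this class.
(B) this class determines K4, not K.
(C) this class determines D, not K.
(D) this class determines B (= KTB), not K.

A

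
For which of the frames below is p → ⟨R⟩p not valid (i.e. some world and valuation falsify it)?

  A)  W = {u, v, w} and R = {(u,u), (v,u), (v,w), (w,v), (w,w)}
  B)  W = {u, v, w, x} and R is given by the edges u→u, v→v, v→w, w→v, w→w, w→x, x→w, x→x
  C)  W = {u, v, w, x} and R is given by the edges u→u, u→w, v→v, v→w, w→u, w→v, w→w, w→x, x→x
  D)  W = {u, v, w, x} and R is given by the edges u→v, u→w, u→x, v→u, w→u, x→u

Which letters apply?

The schema p → ⟨R⟩p is the dual of axiom T; it is valid on a frame iff R is reflexive.
(A) R is not reflexive (not v R v), so the schema fails here.
(B) R is reflexive (each world relates to itself), so the schema is valid here.
(C) R is reflexive (each world relates to itself), so the schema is valid here.
(D) R is not reflexive (not u R u), so the schema fails here.

A, D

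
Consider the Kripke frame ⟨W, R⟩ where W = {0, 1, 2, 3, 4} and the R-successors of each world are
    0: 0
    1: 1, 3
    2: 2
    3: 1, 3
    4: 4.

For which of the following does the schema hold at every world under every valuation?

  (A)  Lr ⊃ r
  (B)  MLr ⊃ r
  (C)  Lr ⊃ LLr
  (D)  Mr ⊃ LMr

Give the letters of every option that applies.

R is reflexive: each world relates to itself.
R is symmetric: every R-edge is matched by its reverse.
R is transitive: R is closed under composition.
R is euclidean: any two R-successors of the same world are R-related.
(A) Lr ⊃ r is axiom T, which corresponds to reflexivity. R is reflexive — valid.
(B) MLr ⊃ r (the dual of axiom B) characterises the symmetric frames. R is symmetric — valid.
(C) Lr ⊃ LLr is axiom 4, which corresponds to transitivity. R is transitive — valid.
(D) axiom 5: valid iff R is euclidean. R is euclidean — valid.

A, B, C, D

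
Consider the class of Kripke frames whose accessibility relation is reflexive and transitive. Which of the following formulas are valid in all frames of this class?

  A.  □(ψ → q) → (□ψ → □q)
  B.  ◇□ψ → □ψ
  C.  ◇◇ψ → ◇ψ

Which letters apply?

A, C

Reflexive relations are serial.
(A) this is just K, valid on every normal frame.
(B) ◇□ψ → □ψ is the dual of axiom 5; it is valid on a frame exactly when R is euclidean. Such an R need not be euclidean, so not valid.
(C) ◇◇ψ → ◇ψ is the dual of axiom 4; it is valid on a frame exactly when R is transitive. Every such R is transitive, so valid.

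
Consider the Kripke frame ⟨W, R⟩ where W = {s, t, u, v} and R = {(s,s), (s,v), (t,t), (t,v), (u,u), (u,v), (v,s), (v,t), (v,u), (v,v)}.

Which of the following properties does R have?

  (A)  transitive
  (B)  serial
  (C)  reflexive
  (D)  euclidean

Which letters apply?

B, C

(A) not transitive: s R v and v R t but not s R t.
(B) serial: every world has an R-successor.
(C) reflexive: each world relates to itself.
(D) not euclidean: v R s and v R t but not s R t.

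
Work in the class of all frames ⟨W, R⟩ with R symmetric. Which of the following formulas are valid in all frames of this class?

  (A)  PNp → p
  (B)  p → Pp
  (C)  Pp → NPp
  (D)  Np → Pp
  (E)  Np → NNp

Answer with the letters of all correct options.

(A) PNp → p is the dual of axiom B, which corresponds to symmetry. Every such R is symmetric — valid.
(B) p → Pp is the dual of axiom T, which corresponds to reflexivity. Such an R need not be reflexive — not valid.
(C) Pp → NPp (axiom 5) characterises the euclidean frames. Such an R need not be euclidean — not valid.
(D) Np → Pp is axiom D; it is valid on a frame exactly when R is serial. Such an R need not be serial, so not valid.
(E) Np → NNp (axiom 4) characterises the transitive frames. Such an R need not be transitive — not valid.

A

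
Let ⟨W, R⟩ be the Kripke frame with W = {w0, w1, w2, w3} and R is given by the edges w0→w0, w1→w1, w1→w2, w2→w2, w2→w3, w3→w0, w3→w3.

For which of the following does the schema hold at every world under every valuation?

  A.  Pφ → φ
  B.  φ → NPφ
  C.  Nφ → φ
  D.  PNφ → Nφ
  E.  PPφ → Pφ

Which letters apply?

R is reflexive: each world relates to itself.
R is not symmetric: w1 R w2 but not w2 R w1.
R is not transitive: w1 R w2 and w2 R w3 but not w1 R w3.
R is not euclidean: w1 R w2 and w1 R w1 but not w2 R w1.
R is not a subset of the identity: w1 R w2 with w1 ≠ w2.
(A) Pφ → φ is the converse of T; it holds exactly when R ⊆ identity. Here R ⊄ identity — not valid.
(B) φ → NPφ is axiom B; it is valid on a frame exactly when R is symmetric. R is not symmetric, so not valid.
(C) Nφ → φ is axiom T, which corresponds to reflexivity. R is reflexive — valid.
(D) PNφ → Nφ is the dual of axiom 5, which corresponds to the euclidean property. R is not euclidean — not valid.
(E) PPφ → Pφ is the dual of axiom 4; it is valid on a frame exactly when R is transitive. R is not transitive, so not valid.

C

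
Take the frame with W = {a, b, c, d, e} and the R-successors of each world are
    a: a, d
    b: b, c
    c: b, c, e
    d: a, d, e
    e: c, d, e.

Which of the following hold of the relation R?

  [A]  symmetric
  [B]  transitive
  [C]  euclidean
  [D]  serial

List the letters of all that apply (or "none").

A, D

(A) symmetric: every R-edge is matched by its reverse.
(B) not transitive: a R d and d R e but not a R e.
(C) not euclidean: c R b and c R e but not b R e.
(D) serial: every world has an R-successor.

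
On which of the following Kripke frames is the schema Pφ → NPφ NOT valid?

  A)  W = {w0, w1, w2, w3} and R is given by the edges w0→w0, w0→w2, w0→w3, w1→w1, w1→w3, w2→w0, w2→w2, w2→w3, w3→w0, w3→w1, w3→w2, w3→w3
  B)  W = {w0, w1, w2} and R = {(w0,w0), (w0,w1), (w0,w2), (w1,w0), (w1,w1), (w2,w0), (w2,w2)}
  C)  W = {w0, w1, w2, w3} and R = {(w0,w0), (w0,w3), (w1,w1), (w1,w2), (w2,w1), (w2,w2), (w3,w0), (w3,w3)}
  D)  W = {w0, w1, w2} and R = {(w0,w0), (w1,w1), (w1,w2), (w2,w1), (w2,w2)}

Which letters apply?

The schema Pφ → NPφ is axiom 5; it is valid on a frame iff R is euclidean.
(A) R is not euclidean (w3 R w0 and w3 R w1 but not w0 R w1), so the schema fails here.
(B) R is not euclidean (w0 R w1 and w0 R w2 but not w1 R w2), so the schema fails here.
(C) R is euclidean (any two R-successors of the same world are R-related), so the schema is valid here.
(D) R is euclidean (any two R-successors of the same world are R-related), so the schema is valid here.

A, B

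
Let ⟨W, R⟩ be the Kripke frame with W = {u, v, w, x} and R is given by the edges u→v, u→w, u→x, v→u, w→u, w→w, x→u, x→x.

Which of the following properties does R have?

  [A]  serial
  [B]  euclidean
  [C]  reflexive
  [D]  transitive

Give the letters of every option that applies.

A

(A) serial: every world has an R-successor.
(B) not euclidean: u R v and u R w but not v R w.
(C) not reflexive: not u R u.
(D) not transitive: u R v and v R u but not u R u.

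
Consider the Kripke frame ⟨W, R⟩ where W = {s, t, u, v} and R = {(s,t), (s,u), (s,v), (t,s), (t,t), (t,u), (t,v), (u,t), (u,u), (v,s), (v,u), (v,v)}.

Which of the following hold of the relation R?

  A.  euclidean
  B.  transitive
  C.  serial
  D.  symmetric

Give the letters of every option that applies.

C

(A) not euclidean: s R u and s R v but not u R v.
(B) not transitive: s R t and t R s but not s R s.
(C) serial: every world has an R-successor.
(D) not symmetric: s R u but not u R s.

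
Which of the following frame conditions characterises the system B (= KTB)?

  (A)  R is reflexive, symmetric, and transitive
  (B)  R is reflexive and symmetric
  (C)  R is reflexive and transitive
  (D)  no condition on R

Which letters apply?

(A) this class determines S5, not B (= KTB).
(B) B (= KTB) is sound and complete for exactly this class.
(C) this class determines S4, not B (= KTB).
(D) this class determines K, not B (= KTB).

B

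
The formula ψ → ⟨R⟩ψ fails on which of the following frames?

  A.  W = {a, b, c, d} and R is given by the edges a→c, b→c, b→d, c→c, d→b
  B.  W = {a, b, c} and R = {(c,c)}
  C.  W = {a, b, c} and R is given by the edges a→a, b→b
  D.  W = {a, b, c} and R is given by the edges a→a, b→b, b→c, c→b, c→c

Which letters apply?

The schema ψ → ⟨R⟩ψ is the dual of axiom T; it is valid on a frame iff R is reflexive.
(A) R is not reflexive (not a R a), so the schema fails here.
(B) R is not reflexive (not a R a), so the schema fails here.
(C) R is not reflexive (not c R c), so the schema fails here.
(D) R is reflexive (each world relates to itself), so the schema is valid here.

A, B, C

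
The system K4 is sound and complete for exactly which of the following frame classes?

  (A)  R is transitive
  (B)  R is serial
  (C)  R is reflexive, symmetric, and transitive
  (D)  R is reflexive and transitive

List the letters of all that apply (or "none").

(A) K4 is sound and complete for exactly this class.
(B) this class determines D, not K4.
(C) this class determines S5, not K4.
(D) this class determines S4, not K4.

A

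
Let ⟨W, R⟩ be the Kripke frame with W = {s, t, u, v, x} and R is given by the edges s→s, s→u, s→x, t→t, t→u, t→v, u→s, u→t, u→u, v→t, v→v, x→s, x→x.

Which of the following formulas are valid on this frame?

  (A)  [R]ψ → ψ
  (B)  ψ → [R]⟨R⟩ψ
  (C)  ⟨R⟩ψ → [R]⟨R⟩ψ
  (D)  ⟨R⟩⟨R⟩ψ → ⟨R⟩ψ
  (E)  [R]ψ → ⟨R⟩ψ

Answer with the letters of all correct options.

R is reflexive: each world relates to itself.
R is symmetric: every R-edge is matched by its reverse.
R is not transitive: s R u and u R t but not s R t.
R is not euclidean: s R u and s R x but not u R x.
R is serial: every world has an R-successor.
(A) axiom T: valid iff R is reflexive. R is reflexive — valid.
(B) ψ → [R]⟨R⟩ψ is axiom B; it is valid on a frame exactly when R is symmetric. R is symmetric, so valid.
(C) ⟨R⟩ψ → [R]⟨R⟩ψ is axiom 5, which corresponds to the euclidean property. R is not euclidean — not valid.
(D) ⟨R⟩⟨R⟩ψ → ⟨R⟩ψ (the dual of axiom 4) characterises the transitive frames. R is not transitive — not valid.
(E) [R]ψ → ⟨R⟩ψ is axiom D, which corresponds to seriality. R is serial — valid.

A, B, E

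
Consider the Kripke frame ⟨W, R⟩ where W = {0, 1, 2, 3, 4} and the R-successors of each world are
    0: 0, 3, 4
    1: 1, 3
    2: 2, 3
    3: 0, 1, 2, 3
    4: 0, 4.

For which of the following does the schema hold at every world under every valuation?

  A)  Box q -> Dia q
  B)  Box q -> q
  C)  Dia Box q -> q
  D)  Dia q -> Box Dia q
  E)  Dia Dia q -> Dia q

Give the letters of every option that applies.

A, B, C

R is reflexive: each world relates to itself.
R is symmetric: every R-edge is matched by its reverse.
R is not transitive: 0 R 3 and 3 R 1 but not 0 R 1.
R is not euclidean: 0 R 3 and 0 R 4 but not 3 R 4.
R is serial: every world has an R-successor.
(A) axiom D: valid iff R is serial. R is serial — valid.
(B) Box q -> q is axiom T, which corresponds to reflexivity. R is reflexive — valid.
(C) Dia Box q -> q is the dual of axiom B; it is valid on a frame exactly when R is symmetric. R is symmetric, so valid.
(D) Dia q -> Box Dia q is axiom 5, which corresponds to the euclidean property. R is not euclidean — not valid.
(E) Dia Dia q -> Dia q is the dual of axiom 4, which corresponds to transitivity. R is not transitive — not valid.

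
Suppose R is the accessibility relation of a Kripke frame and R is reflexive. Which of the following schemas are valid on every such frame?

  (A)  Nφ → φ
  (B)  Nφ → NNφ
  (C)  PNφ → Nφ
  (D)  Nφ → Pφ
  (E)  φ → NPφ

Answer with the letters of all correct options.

A reflexive relation is serial.
(A) axiom T: valid iff R is reflexive. Every such R is reflexive — valid.
(B) Nφ → NNφ is axiom 4, which corresponds to transitivity. Such an R need not be transitive — not valid.
(C) the dual of axiom 5: valid iff R is euclidean. Such an R need not be euclidean — not valid.
(D) Nφ → Pφ is axiom D; it is valid on a frame exactly when R is serial. Every such R is serial, so valid.
(E) φ → NPφ is axiom B; it is valid on a frame exactly when R is symmetric. Such an R need not be symmetric, so not valid.

A, D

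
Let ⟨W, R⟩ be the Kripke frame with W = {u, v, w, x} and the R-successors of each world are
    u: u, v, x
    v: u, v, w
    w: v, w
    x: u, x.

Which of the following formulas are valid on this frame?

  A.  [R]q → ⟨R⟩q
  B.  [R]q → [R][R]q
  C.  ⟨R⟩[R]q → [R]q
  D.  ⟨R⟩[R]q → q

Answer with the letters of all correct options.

A, D

R is symmetric: every R-edge is matched by its reverse.
R is not transitive: u R v and v R w but not u R w.
R is not euclidean: u R v and u R x but not v R x.
R is serial: every world has an R-successor.
(A) [R]q → ⟨R⟩q is axiom D; it is valid on a frame exactly when R is serial. R is serial, so valid.
(B) axiom 4: valid iff R is transitive. R is not transitive — not valid.
(C) ⟨R⟩[R]q → [R]q is the dual of axiom 5, which corresponds to the euclidean property. R is not euclidean — not valid.
(D) ⟨R⟩[R]q → q is the dual of axiom B; it is valid on a frame exactly when R is symmetric. R is symmetric, so valid.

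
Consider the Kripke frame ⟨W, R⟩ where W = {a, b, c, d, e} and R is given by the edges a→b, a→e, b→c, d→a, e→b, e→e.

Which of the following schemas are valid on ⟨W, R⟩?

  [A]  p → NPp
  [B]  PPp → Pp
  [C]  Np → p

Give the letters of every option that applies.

none

R is not reflexive: not a R a.
R is not symmetric: a R b but not b R a.
R is not transitive: a R b and b R c but not a R c.
(A) axiom B: valid iff R is symmetric. R is not symmetric — not valid.
(B) PPp → Pp (the dual of axiom 4) characterises the transitive frames. R is not transitive — not valid.
(C) Np → p (axiom T) characterises the reflexive frames. R is not reflexive — not valid.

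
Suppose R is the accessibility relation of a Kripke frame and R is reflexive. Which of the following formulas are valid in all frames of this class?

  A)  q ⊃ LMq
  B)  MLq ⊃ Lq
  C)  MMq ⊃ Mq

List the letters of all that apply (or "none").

A reflexive relation is serial.
(A) axiom B: valid iff R is symmetric. Such an R need not be symmetric — not valid.
(B) MLq ⊃ Lq is the dual of axiom 5, which corresponds to the euclidean property. Such an R need not be euclidean — not valid.
(C) MMq ⊃ Mq is the dual of axiom 4; it is valid on a frame exactly when R is transitive. Such an R need not be transitive, so not valid.

none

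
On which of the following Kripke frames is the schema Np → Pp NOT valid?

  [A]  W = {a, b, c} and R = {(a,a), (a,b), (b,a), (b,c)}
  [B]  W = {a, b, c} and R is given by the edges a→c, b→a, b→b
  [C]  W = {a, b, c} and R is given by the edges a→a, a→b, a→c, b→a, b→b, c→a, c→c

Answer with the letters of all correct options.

The schema Np → Pp is axiom D; it is valid on a frame iff R is serial.
(A) R is not serial (c has no R-successor), so the schema fails here.
(B) R is not serial (c has no R-successor), so the schema fails here.
(C) R is serial (every world has an R-successor), so the schema is valid here.

A, B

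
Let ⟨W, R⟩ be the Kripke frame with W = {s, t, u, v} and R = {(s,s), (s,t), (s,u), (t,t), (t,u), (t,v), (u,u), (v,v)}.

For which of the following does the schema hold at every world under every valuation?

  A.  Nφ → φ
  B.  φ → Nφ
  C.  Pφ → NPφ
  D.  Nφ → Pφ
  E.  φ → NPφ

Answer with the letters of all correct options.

R is reflexive: each world relates to itself.
R is not symmetric: s R t but not t R s.
R is not euclidean: s R t and s R s but not t R s.
R is serial: every world has an R-successor.
R is not a subset of the identity: s R t with s ≠ t.
(A) Nφ → φ is axiom T; it is valid on a frame exactly when R is reflexive. R is reflexive, so valid.
(B) φ → Nφ (equivalent to ◇p→p) corresponds to R being a subset of the identity. Here R ⊄ identity, so not valid.
(C) axiom 5: valid iff R is euclidean. R is not euclidean — not valid.
(D) Nφ → Pφ is axiom D, which corresponds to seriality. R is serial — valid.
(E) φ → NPφ is axiom B; it is valid on a frame exactly when R is symmetric. R is not symmetric, so not valid.

A, D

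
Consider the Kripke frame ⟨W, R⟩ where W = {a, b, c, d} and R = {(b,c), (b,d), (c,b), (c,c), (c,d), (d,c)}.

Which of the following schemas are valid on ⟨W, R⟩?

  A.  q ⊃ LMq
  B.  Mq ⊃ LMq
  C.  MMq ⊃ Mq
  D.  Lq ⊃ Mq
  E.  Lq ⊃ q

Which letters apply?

R is not reflexive: not a R a.
R is not symmetric: b R d but not d R b.
R is not transitive: b R c and c R b but not b R b.
R is not euclidean: c R d and c R b but not d R b.
R is not serial: a has no R-successor.
(A) axiom B: valid iff R is symmetric. R is not symmetric — not valid.
(B) Mq ⊃ LMq is axiom 5, which corresponds to the euclidean property. R is not euclidean — not valid.
(C) MMq ⊃ Mq is the dual of axiom 4; it is valid on a frame exactly when R is transitive. R is not transitive, so not valid.
(D) Lq ⊃ Mq is axiom D; it is valid on a frame exactly when R is serial. R is not serial, so not valid.
(E) Lq ⊃ q (axiom T) characterises the reflexive frames. R is not reflexive — not valid.

none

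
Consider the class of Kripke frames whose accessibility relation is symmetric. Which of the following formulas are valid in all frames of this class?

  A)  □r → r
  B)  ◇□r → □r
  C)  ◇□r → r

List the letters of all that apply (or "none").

(A) axiom T: valid iff R is reflexive. Such an R need not be reflexive — not valid.
(B) ◇□r → □r (the dual of axiom 5) characterises the euclidean frames. Such an R need not be euclidean — not valid.
(C) ◇□r → r (the dual of axiom B) characterises the symmetric frames. Every such R is symmetric — valid.

C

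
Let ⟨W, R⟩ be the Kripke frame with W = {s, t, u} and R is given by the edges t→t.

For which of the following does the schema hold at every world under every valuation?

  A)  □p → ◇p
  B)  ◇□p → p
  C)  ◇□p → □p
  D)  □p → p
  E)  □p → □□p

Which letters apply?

R is not reflexive: not s R s.
R is symmetric: every R-edge is matched by its reverse.
R is transitive: R is closed under composition.
R is euclidean: any two R-successors of the same world are R-related.
R is not serial: s has no R-successor.
(A) axiom D: valid iff R is serial. R is not serial — not valid.
(B) ◇□p → p (the dual of axiom B) characterises the symmetric frames. R is symmetric — valid.
(C) ◇□p → □p is the dual of axiom 5, which corresponds to the euclidean property. R is euclidean — valid.
(D) □p → p is axiom T, which corresponds to reflexivity. R is not reflexive — not valid.
(E) □p → □□p is axiom 4; it is valid on a frame exactly when R is transitive. R is transitive, so valid.

B, C, E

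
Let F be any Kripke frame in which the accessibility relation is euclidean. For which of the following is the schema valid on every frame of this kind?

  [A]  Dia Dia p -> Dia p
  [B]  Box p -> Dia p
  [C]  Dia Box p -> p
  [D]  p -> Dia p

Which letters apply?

none

(A) Dia Dia p -> Dia p is the dual of axiom 4; it is valid on a frame exactly when R is transitive. Such an R need not be transitive, so not valid.
(B) axiom D: valid iff R is serial. Such an R need not be serial — not valid.
(C) Dia Box p -> p (the dual of axiom B) characterises the symmetric frames. Such an R need not be symmetric — not valid.
(D) p -> Dia p is the dual of axiom T, which corresponds to reflexivity. Such an R need not be reflexive — not valid.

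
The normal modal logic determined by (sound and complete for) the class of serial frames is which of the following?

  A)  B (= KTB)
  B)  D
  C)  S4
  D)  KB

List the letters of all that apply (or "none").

B

(A) B (= KTB) is determined by the class of reflexive and symmetric frames.
(B) D is determined by exactly this class.
(C) S4 is determined by the class of reflexive and transitive frames.
(D) KB is determined by the class of symmetric frames.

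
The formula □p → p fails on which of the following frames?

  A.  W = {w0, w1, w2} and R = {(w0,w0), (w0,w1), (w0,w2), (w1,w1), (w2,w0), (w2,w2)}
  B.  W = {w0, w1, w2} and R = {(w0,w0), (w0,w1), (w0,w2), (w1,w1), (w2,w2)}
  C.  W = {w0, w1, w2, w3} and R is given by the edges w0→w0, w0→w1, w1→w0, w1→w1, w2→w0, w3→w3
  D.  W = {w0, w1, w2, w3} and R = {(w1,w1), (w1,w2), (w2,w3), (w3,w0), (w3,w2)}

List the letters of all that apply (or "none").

C, D

The schema □p → p is axiom T; it is valid on a frame iff R is reflexive.
(A) R is reflexive (each world relates to itself), so the schema is valid here.
(B) R is reflexive (each world relates to itself), so the schema is valid here.
(C) R is not reflexive (not w2 R w2), so the schema fails here.
(D) R is not reflexive (not w0 R w0), so the schema fails here.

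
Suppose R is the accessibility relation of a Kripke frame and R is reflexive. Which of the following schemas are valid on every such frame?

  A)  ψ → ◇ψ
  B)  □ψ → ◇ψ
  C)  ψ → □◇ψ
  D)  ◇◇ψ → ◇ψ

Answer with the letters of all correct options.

A, B

A reflexive relation is serial.
(A) the dual of axiom T: valid iff R is reflexive. Every such R is reflexive — valid.
(B) axiom D: valid iff R is serial. Every such R is serial — valid.
(C) ψ → □◇ψ is axiom B; it is valid on a frame exactly when R is symmetric. Such an R need not be symmetric, so not valid.
(D) ◇◇ψ → ◇ψ is the dual of axiom 4, which corresponds to transitivity. Such an R need not be transitive — not valid.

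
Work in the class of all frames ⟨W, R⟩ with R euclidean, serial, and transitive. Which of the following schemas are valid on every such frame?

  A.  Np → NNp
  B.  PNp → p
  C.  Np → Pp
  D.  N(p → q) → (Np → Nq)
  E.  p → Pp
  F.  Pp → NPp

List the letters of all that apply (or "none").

A, C, D, F

(A) Np → NNp (axiom 4) characterises the transitive frames. Every such R is transitive — valid.
(B) PNp → p is the dual of axiom B, which corresponds to symmetry. Such an R need not be symmetric — not valid.
(C) Np → Pp (axiom D) characterises the serial frames. Every such R is serial — valid.
(D) this is just K, valid on every normal frame.
(E) the dual of axiom T: valid iff R is reflexive. Such an R need not be reflexive — not valid.
(F) Pp → NPp is axiom 5, which corresponds to the euclidean property. Every such R is euclidean — valid.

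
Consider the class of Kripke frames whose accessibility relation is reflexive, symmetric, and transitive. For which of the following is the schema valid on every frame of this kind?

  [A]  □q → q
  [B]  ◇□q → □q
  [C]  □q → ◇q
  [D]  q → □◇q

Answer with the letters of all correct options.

A relation that is reflexive, symmetric, and transitive is also euclidean and serial.
(A) □q → q (axiom T) characterises the reflexive frames. Every such R is reflexive — valid.
(B) the dual of axiom 5: valid iff R is euclidean. Every such R is euclidean — valid.
(C) □q → ◇q (axiom D) characterises the serial frames. Every such R is serial — valid.
(D) q → □◇q is axiom B; it is valid on a frame exactly when R is symmetric. Every such R is symmetric, so valid.

A, B, C, D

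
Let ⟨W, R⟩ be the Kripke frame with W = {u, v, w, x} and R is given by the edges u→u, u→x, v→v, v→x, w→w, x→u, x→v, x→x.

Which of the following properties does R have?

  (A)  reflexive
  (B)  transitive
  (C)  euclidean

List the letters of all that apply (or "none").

A

(A) reflexive: each world relates to itself.
(B) not transitive: u R x and x R v but not u R v.
(C) not euclidean: x R u and x R v but not u R v.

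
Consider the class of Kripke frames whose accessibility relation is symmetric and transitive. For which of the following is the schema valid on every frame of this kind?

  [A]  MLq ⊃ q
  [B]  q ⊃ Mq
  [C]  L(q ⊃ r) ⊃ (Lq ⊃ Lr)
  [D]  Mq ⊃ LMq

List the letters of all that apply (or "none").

A symmetric transitive relation is euclidean (uRv and uRw give vRu by symmetry, then vRw by transitivity).
(A) MLq ⊃ q is the dual of axiom B, which corresponds to symmetry. Every such R is symmetric — valid.
(B) q ⊃ Mq is the dual of axiom T, which corresponds to reflexivity. Such an R need not be reflexive — not valid.
(C) this is just K, valid on every normal frame.
(D) Mq ⊃ LMq (axiom 5) characterises the euclidean frames. Every such R is euclidean — valid.

A, C, D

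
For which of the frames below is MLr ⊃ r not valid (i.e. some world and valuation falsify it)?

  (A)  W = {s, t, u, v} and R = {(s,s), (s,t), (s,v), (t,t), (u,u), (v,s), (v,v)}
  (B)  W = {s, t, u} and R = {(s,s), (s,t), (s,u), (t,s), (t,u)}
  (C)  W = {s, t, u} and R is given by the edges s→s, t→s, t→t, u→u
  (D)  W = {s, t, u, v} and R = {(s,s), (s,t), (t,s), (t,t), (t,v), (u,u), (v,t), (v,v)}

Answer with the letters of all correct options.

A, B, C

The schema MLr ⊃ r is the dual of axiom B; it is valid on a frame iff R is symmetric.
(A) R is not symmetric (s R t but not t R s), so the schema fails here.
(B) R is not symmetric (s R u but not u R s), so the schema fails here.
(C) R is not symmetric (t R s but not s R t), so the schema fails here.
(D) R is symmetric (every R-edge is matched by its reverse), so the schema is valid here.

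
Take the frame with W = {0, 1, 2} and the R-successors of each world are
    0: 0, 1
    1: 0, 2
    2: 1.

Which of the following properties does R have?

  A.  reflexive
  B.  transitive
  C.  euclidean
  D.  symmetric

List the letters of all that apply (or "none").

D

(A) not reflexive: not 1 R 1.
(B) not transitive: 0 R 1 and 1 R 2 but not 0 R 2.
(C) not euclidean: 1 R 0 and 1 R 2 but not 0 R 2.
(D) symmetric: every R-edge is matched by its reverse.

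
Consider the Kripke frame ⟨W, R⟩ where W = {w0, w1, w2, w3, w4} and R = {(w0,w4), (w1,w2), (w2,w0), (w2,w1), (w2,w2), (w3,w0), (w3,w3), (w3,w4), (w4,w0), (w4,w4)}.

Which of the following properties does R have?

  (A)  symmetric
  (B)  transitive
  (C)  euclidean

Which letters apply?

(A) not symmetric: w2 R w0 but not w0 R w2.
(B) not transitive: w0 R w4 and w4 R w0 but not w0 R w0.
(C) not euclidean: w2 R w0 and w2 R w1 but not w0 R w1.

none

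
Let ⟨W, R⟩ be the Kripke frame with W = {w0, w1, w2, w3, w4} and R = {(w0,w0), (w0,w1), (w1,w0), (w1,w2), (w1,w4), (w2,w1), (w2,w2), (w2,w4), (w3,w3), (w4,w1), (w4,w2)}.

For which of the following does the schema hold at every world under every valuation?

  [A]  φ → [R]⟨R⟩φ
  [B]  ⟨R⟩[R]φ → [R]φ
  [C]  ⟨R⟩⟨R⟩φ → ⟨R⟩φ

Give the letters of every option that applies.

A

R is symmetric: every R-edge is matched by its reverse.
R is not transitive: w0 R w1 and w1 R w2 but not w0 R w2.
R is not euclidean: w1 R w0 and w1 R w2 but not w0 R w2.
(A) φ → [R]⟨R⟩φ is axiom B; it is valid on a frame exactly when R is symmetric. R is symmetric, so valid.
(B) the dual of axiom 5: valid iff R is euclidean. R is not euclidean — not valid.
(C) the dual of axiom 4: valid iff R is transitive. R is not transitive — not valid.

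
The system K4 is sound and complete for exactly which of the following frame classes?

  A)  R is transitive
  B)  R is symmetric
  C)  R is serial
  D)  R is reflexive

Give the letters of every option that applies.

A

(A) K4 is sound and complete for exactly this class.
(B) this class determines KB, not K4.
(C) this class determines D, not K4.
(D) this class determines T (= KT), not K4.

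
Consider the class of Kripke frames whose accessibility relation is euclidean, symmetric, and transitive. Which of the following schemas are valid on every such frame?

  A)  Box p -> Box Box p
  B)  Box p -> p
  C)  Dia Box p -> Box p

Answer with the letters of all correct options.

(A) axiom 4: valid iff R is transitive. Every such R is transitive — valid.
(B) Box p -> p is axiom T; it is valid on a frame exactly when R is reflexive. Such an R need not be reflexive, so not valid.
(C) Dia Box p -> Box p is the dual of axiom 5, which corresponds to the euclidean property. Every such R is euclidean — valid.

A, C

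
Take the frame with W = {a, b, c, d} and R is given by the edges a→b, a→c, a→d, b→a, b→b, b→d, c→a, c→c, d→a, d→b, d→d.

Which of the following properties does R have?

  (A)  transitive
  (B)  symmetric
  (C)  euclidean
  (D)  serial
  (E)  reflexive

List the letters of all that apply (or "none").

(A) not transitive: a R b and b R a but not a R a.
(B) symmetric: every R-edge is matched by its reverse.
(C) not euclidean: a R b and a R c but not b R c.
(D) serial: every world has an R-successor.
(E) not reflexive: not a R a.

B, D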